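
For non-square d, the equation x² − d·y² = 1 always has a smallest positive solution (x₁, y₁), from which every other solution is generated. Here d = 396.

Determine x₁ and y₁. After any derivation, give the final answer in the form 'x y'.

√396 → a₀=19, period (1,8,1,38); ℓ=4 even so k=3
a_0=19:  p_0=19·1+0=19,  q_0=19·0+1=1
a_1=1:  p_1=1·19+1=20,  q_1=1·1+0=1
a_2=8:  p_2=8·20+19=179,  q_2=8·1+1=9
a_3=1:  p_3=1·179+20=199,  q_3=1·9+1=10
→ (199, 10).  Check: 199²=39601, 396·10²=39600, difference 1.

199 10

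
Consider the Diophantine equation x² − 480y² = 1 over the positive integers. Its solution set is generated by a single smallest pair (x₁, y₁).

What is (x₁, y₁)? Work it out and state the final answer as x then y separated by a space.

√480 → a₀=21, period (1,9,1,42); ℓ=4 even so k=3
a_0=21:  p_0=21·1+0=21,  q_0=21·0+1=1
…
a_2=9:  p_2=9·22+21=219,  q_2=9·1+1=10
a_3=1:  p_3=1·219+22=241,  q_3=1·10+1=11
fundamental: x₁=241, y₁=11  (since 58081 − 480·121 = 1)

241 11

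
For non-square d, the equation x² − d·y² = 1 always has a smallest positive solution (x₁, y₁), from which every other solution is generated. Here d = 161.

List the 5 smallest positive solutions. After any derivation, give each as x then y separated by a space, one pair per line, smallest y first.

11775 928
277301249 21854400
6530444402175 514671119072
153791965393920001 12120504832291200
3621800778496371621375 285437888285786640928

√161 → a₀=12, period (1,2,4,1,2,1,4,2,1,24); ℓ=10 even so k=9
step 0: (12, 1)  from 12·(1,0) + (0,1)
…
step 8: (8108, 639)  from 2·(3667,289) + (774,61)
step 9: (11775, 928)  from 1·(8108,639) + (3667,289)
→ (11775, 928).  Check: 11775²=138650625, 161·928²=138650624, difference 1.
n=2: (11775,928)∘(11775,928) = (11775·11775+161·928·928, 11775·928+928·11775) = (277301249,21854400)
n=3: (277301249,21854400)∘(11775,928) = (11775·277301249+161·928·21854400, 11775·21854400+928·277301249) = (6530444402175,514671119072)
n=4: (6530444402175,514671119072)∘(11775,928) = (11775·6530444402175+161·928·514671119072, 11775·514671119072+928·6530444402175) = (153791965393920001,12120504832291200)
n=5: (153791965393920001,12120504832291200)∘(11775,928) = (11775·153791965393920001+161·928·12120504832291200, 11775·12120504832291200+928·153791965393920001) = (3621800778496371621375,285437888285786640928)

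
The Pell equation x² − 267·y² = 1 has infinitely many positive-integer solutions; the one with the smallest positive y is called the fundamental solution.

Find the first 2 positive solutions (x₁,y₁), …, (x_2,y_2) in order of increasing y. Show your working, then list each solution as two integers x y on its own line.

√267 → a₀=16, period (2,1,15,1,2,32); ℓ=6 even so k=5
i=0: a=16 ⇒ p=16, q=1
i=1: a=2 ⇒ p=33, q=2
…
i=4: a=1 ⇒ p=817, q=50
i=5: a=2 ⇒ p=2402, q=147
(x₁, y₁) = (2402, 147);  2402² − 267·147² = 1 ✓
(x_2, y_2) = (2402·2402 + 267·147·147, 2402·147 + 147·2402) = (11539207, 706188)

2402 147
11539207 706188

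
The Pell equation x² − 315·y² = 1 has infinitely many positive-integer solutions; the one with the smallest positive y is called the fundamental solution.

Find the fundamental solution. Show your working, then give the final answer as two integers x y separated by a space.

71 4

[17; 1,2,1,34] for √315; ℓ=4 ⇒ convergent index 3
a_0=17:  p_0=17·1+0=17,  q_0=17·0+1=1
a_1=1:  p_1=1·17+1=18,  q_1=1·1+0=1
a_2=2:  p_2=2·18+17=53,  q_2=2·1+1=3
a_3=1:  p_3=1·53+18=71,  q_3=1·3+1=4
→ (71, 4).  Check: 71²=5041, 315·4²=5040, difference 1.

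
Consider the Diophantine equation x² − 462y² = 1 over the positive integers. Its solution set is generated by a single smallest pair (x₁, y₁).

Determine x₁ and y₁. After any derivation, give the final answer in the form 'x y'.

43 2

√462 = [21; 2,42, …], period ℓ=2 (even) → k=1
a_0=21:  p_0=21·1+0=21,  q_0=21·0+1=1
a_1=2:  p_1=2·21+1=43,  q_1=2·1+0=2
fundamental: x₁=43, y₁=2  (since 1849 − 462·4 = 1)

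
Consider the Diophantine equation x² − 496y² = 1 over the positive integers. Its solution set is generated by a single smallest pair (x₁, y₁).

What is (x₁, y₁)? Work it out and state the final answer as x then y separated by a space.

√496 → a₀=22, period (3,1,2,4,1,…,1,3,44); ℓ=16 even so k=15
k=0  a_k=22  p_k/q_k = 22/1
…
k=7  a_k=2  p_k/q_k = 6080/273
k=8  a_k=2  p_k/q_k = 14543/653
k=9  a_k=2  p_k/q_k = 35166/1579
k=10  a_k=1  p_k/q_k = 49709/2232
…
k=14  a_k=1  p_k/q_k = 1252502/56239
k=15  a_k=3  p_k/q_k = 4620799/207480
→ (4620799, 207480).  Check: 4620799²=21351783398401, 496·207480²=21351783398400, difference 1.

4620799 207480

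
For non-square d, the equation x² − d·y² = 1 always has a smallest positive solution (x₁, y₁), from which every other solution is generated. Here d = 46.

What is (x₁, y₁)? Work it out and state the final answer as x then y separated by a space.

24335 3588

√46 = [6; 1,3,1,1,2,6,2,1,1,3,1,12, …], period ℓ=12 (even) → k=11
a_0=6:  p_0=6·1+0=6,  q_0=6·0+1=1
a_1=1:  p_1=1·6+1=7,  q_1=1·1+0=1
a_2=3:  p_2=3·7+6=27,  q_2=3·1+1=4
a_3=1:  p_3=1·27+7=34,  q_3=1·4+1=5
…
a_6=6:  p_6=6·156+61=997,  q_6=6·23+9=147
a_7=2:  p_7=2·997+156=2150,  q_7=2·147+23=317
…
a_9=1:  p_9=1·3147+2150=5297,  q_9=1·464+317=781
a_10=3:  p_10=3·5297+3147=19038,  q_10=3·781+464=2807
a_11=1:  p_11=1·19038+5297=24335,  q_11=1·2807+781=3588
→ (24335, 3588).  Check: 24335²=592192225, 46·3588²=592192224, difference 1.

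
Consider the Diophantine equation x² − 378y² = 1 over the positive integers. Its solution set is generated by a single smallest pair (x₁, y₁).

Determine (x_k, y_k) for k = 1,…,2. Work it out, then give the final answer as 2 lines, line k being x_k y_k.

8749 450
153090001 7874100

√378 = [19; 2,3,1,4,1,3,2,38, …], period ℓ=8 (even) → k=7
i=0: a=19 ⇒ p=19, q=1
i=1: a=2 ⇒ p=39, q=2
i=2: a=3 ⇒ p=136, q=7
i=3: a=1 ⇒ p=175, q=9
i=4: a=4 ⇒ p=836, q=43
i=5: a=1 ⇒ p=1011, q=52
i=6: a=3 ⇒ p=3869, q=199
i=7: a=2 ⇒ p=8749, q=450
(x₁, y₁) = (8749, 450);  8749² − 378·450² = 1 ✓
(x_2, y_2) = (8749·8749 + 378·450·450, 8749·450 + 450·8749) = (153090001, 7874100)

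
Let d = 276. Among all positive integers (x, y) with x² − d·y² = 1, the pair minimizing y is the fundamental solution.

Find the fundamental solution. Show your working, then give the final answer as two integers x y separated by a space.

√276 → a₀=16, period (1,1,1,1,2,2,2,1,1,1,1,32); ℓ=12 even so k=11
k=0  a_k=16  p_k/q_k = 16/1
k=1  a_k=1  p_k/q_k = 17/1
k=2  a_k=1  p_k/q_k = 33/2
k=3  a_k=1  p_k/q_k = 50/3
…
k=5  a_k=2  p_k/q_k = 216/13
…
k=8  a_k=1  p_k/q_k = 1761/106
…
k=10  a_k=1  p_k/q_k = 4768/287
k=11  a_k=1  p_k/q_k = 7775/468
fundamental: x₁=7775, y₁=468  (since 60450625 − 276·219024 = 1)

7775 468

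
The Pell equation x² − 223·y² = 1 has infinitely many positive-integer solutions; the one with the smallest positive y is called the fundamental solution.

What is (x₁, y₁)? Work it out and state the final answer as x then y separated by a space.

224 15

d=223: √d = [14; 1,13,1,28] (ℓ=4, even), read p_3/q_3
a_0=14:  p_0=14·1+0=14,  q_0=14·0+1=1
a_1=1:  p_1=1·14+1=15,  q_1=1·1+0=1
a_2=13:  p_2=13·15+14=209,  q_2=13·1+1=14
a_3=1:  p_3=1·209+15=224,  q_3=1·14+1=15
(x₁, y₁) = (224, 15);  224² − 223·15² = 1 ✓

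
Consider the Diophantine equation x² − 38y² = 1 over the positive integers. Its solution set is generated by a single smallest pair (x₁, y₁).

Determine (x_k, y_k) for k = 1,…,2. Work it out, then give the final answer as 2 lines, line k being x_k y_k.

37 6
2737 444

[6; 6,12] for √38; ℓ=2 ⇒ convergent index 1
step 0: (6, 1)  from 6·(1,0) + (0,1)
step 1: (37, 6)  from 6·(6,1) + (1,0)
→ (37, 6).  Check: 37²=1369, 38·6²=1368, difference 1.
(37+6√38)^2 = 2737 + 444√38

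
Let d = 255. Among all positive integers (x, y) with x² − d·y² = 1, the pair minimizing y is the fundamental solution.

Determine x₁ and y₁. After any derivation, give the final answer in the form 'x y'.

d=255: √d = [15; 1,30] (ℓ=2, even), read p_1/q_1
step 0: (15, 1)  from 15·(1,0) + (0,1)
step 1: (16, 1)  from 1·(15,1) + (1,0)
(x₁, y₁) = (16, 1);  16² − 255·1² = 1 ✓

16 1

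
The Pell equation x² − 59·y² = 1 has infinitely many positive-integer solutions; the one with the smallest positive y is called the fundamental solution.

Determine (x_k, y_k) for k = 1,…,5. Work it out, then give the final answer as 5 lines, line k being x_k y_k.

530 69
561799 73140
595506410 77528331
631236232801 82179957720
669109811262650 87110677654869

√59 = [7; 1,2,7,2,1,14, …], period ℓ=6 (even) → k=5
a_0=7:  p_0=7·1+0=7,  q_0=7·0+1=1
a_1=1:  p_1=1·7+1=8,  q_1=1·1+0=1
…
a_4=2:  p_4=2·169+23=361,  q_4=2·22+3=47
a_5=1:  p_5=1·361+169=530,  q_5=1·47+22=69
fundamental: x₁=530, y₁=69  (since 280900 − 59·4761 = 1)
n=2: (530,69)∘(530,69) = (530·530+59·69·69, 530·69+69·530) = (561799,73140)
n=3: (561799,73140)∘(530,69) = (530·561799+59·69·73140, 530·73140+69·561799) = (595506410,77528331)
n=4: (595506410,77528331)∘(530,69) = (530·595506410+59·69·77528331, 530·77528331+69·595506410) = (631236232801,82179957720)
n=5: (631236232801,82179957720)∘(530,69) = (530·631236232801+59·69·82179957720, 530·82179957720+69·631236232801) = (669109811262650,87110677654869)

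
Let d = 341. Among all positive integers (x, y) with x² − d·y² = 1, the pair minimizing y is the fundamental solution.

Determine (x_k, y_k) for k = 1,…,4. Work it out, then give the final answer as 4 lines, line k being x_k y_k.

10626551 575460
225847172311201 12230310076920
4799952989541519968951 259932027556408030380
102013890481930631287980124801 5524361894723138392975161840

[18; 2,6,1,8,2,…,6,2,36] for √341; ℓ=14 ⇒ convergent index 13
i=0: a=18 ⇒ p=18, q=1
…
i=3: a=1 ⇒ p=277, q=15
i=4: a=8 ⇒ p=2456, q=133
i=5: a=2 ⇒ p=5189, q=281
i=6: a=1 ⇒ p=7645, q=414
…
i=8: a=1 ⇒ p=28124, q=1523
i=9: a=2 ⇒ p=76727, q=4155
i=10: a=8 ⇒ p=641940, q=34763
i=11: a=1 ⇒ p=718667, q=38918
i=12: a=6 ⇒ p=4953942, q=268271
i=13: a=2 ⇒ p=10626551, q=575460
→ (10626551, 575460).  Check: 10626551²=112923586155601, 341·575460²=112923586155600, difference 1.
(x_2, y_2) = (10626551·10626551 + 341·575460·575460, 10626551·575460 + 575460·10626551) = (225847172311201, 12230310076920)
(x_3, y_3) = (10626551·225847172311201 + 341·575460·12230310076920, 10626551·12230310076920 + 575460·225847172311201) = (4799952989541519968951, 259932027556408030380)
(x_4, y_4) = (10626551·4799952989541519968951 + 341·575460·259932027556408030380, 10626551·259932027556408030380 + 575460·4799952989541519968951) = (102013890481930631287980124801, 5524361894723138392975161840)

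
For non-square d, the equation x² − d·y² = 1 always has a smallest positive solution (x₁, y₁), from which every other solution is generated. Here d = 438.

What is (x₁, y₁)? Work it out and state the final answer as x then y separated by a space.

[20; 1,12,1,40] for √438; ℓ=4 ⇒ convergent index 3
k=0  a_k=20  p_k/q_k = 20/1
…
k=2  a_k=12  p_k/q_k = 272/13
k=3  a_k=1  p_k/q_k = 293/14
(x₁, y₁) = (293, 14);  293² − 438·14² = 1 ✓

293 14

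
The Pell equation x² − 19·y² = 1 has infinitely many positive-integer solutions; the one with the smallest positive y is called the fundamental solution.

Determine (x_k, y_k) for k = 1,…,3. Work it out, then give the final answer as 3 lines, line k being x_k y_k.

√19 = [4; 2,1,3,1,2,8, …], period ℓ=6 (even) → k=5
i=0: a=4 ⇒ p=4, q=1
i=1: a=2 ⇒ p=9, q=2
i=2: a=1 ⇒ p=13, q=3
i=3: a=3 ⇒ p=48, q=11
i=4: a=1 ⇒ p=61, q=14
i=5: a=2 ⇒ p=170, q=39
→ (170, 39).  Check: 170²=28900, 19·39²=28899, difference 1.
(x_2, y_2) = (170·170 + 19·39·39, 170·39 + 39·170) = (57799, 13260)
(x_3, y_3) = (170·57799 + 19·39·13260, 170·13260 + 39·57799) = (19651490, 4508361)

170 39
57799 13260
19651490 4508361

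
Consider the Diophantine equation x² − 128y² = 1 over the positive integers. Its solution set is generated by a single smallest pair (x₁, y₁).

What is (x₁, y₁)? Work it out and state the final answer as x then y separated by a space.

√128 → a₀=11, period (3,5,3,22); ℓ=4 even so k=3
step 0: (11, 1)  from 11·(1,0) + (0,1)
step 1: (34, 3)  from 3·(11,1) + (1,0)
step 2: (181, 16)  from 5·(34,3) + (11,1)
step 3: (577, 51)  from 3·(181,16) + (34,3)
fundamental: x₁=577, y₁=51  (since 332929 − 128·2601 = 1)

577 51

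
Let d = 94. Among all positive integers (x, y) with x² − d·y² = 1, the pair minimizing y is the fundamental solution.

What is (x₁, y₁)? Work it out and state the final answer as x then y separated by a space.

2143295 221064

√94 = [9; 1,2,3,1,1,…,2,1,18, …], period ℓ=16 (even) → k=15
step 0: (9, 1)  from 9·(1,0) + (0,1)
…
step 3: (97, 10)  from 3·(29,3) + (10,1)
…
step 7: (1464, 151)  from 1·(1241,128) + (223,23)
…
step 9: (14417, 1487)  from 1·(12953,1336) + (1464,151)
step 10: (85038, 8771)  from 5·(14417,1487) + (12953,1336)
step 11: (99455, 10258)  from 1·(85038,8771) + (14417,1487)
step 12: (184493, 19029)  from 1·(99455,10258) + (85038,8771)
…
step 14: (1490361, 153719)  from 2·(652934,67345) + (184493,19029)
step 15: (2143295, 221064)  from 1·(1490361,153719) + (652934,67345)
(x₁, y₁) = (2143295, 221064);  2143295² − 94·221064² = 1 ✓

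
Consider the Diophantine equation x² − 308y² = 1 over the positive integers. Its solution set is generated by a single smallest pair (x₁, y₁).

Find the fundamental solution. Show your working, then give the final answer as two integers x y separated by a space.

351 20

[17; 1,1,4,1,1,34] for √308; ℓ=6 ⇒ convergent index 5
i=0: a=17 ⇒ p=17, q=1
i=1: a=1 ⇒ p=18, q=1
i=2: a=1 ⇒ p=35, q=2
…
i=4: a=1 ⇒ p=193, q=11
i=5: a=1 ⇒ p=351, q=20
(x₁, y₁) = (351, 20);  351² − 308·20² = 1 ✓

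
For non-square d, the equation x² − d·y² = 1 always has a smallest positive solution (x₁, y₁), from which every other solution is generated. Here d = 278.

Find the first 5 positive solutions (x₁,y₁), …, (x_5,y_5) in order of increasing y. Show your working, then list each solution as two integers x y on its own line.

2501 150
12510001 750300
62575022501 3753000450
313000250040001 18772507500600
1565627188125062501 93900078765000750

d=278: √d = [16; 1,2,16,2,1,32] (ℓ=6, even), read p_5/q_5
a_0=16:  p_0=16·1+0=16,  q_0=16·0+1=1
…
a_2=2:  p_2=2·17+16=50,  q_2=2·1+1=3
…
a_4=2:  p_4=2·817+50=1684,  q_4=2·49+3=101
a_5=1:  p_5=1·1684+817=2501,  q_5=1·101+49=150
→ (2501, 150).  Check: 2501²=6255001, 278·150²=6255000, difference 1.
(x_2, y_2) = (2501·2501 + 278·150·150, 2501·150 + 150·2501) = (12510001, 750300)
(x_3, y_3) = (2501·12510001 + 278·150·750300, 2501·750300 + 150·12510001) = (62575022501, 3753000450)
(x_4, y_4) = (2501·62575022501 + 278·150·3753000450, 2501·3753000450 + 150·62575022501) = (313000250040001, 18772507500600)
(x_5, y_5) = (2501·313000250040001 + 278·150·18772507500600, 2501·18772507500600 + 150·313000250040001) = (1565627188125062501, 93900078765000750)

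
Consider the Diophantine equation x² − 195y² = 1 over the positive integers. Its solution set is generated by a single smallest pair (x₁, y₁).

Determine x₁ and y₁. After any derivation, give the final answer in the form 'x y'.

d=195: √d = [13; 1,26] (ℓ=2, even), read p_1/q_1
step 0: (13, 1)  from 13·(1,0) + (0,1)
step 1: (14, 1)  from 1·(13,1) + (1,0)
fundamental: x₁=14, y₁=1  (since 196 − 195·1 = 1)

14 1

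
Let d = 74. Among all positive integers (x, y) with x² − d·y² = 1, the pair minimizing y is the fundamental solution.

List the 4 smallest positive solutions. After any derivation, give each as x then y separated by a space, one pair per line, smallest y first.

3699 430
27365201 3181140
202447753299 23534073290
1497708451540801 174105071018280

d=74: √d = [8; 1,1,1,1,16] (ℓ=5, odd), read p_9/q_9
step 0: (8, 1)  from 8·(1,0) + (0,1)
step 1: (9, 1)  from 1·(8,1) + (1,0)
…
step 3: (26, 3)  from 1·(17,2) + (9,1)
step 4: (43, 5)  from 1·(26,3) + (17,2)
…
step 6: (757, 88)  from 1·(714,83) + (43,5)
step 7: (1471, 171)  from 1·(757,88) + (714,83)
step 8: (2228, 259)  from 1·(1471,171) + (757,88)
step 9: (3699, 430)  from 1·(2228,259) + (1471,171)
fundamental: x₁=3699, y₁=430  (since 13682601 − 74·184900 = 1)
(3699+430√74)^2 = 27365201 + 3181140√74
(3699+430√74)^3 = 202447753299 + 23534073290√74
(3699+430√74)^4 = 1497708451540801 + 174105071018280√74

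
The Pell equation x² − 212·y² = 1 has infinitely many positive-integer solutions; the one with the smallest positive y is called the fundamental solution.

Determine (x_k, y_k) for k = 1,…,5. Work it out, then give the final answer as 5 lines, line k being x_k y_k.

√212 → a₀=14, period (1,1,3,1,1,…,1,1,28); ℓ=14 even so k=13
k=0  a_k=14  p_k/q_k = 14/1
k=1  a_k=1  p_k/q_k = 15/1
…
k=5  a_k=1  p_k/q_k = 233/16
…
k=7  a_k=6  p_k/q_k = 2417/166
k=8  a_k=1  p_k/q_k = 2781/191
…
k=12  a_k=1  p_k/q_k = 37114/2549
k=13  a_k=1  p_k/q_k = 66249/4550
→ (66249, 4550).  Check: 66249²=4388930001, 212·4550²=4388930000, difference 1.
k=2:  x_2 = 66249·66249+212·4550·4550 = 8777860001,  y_2 = 66249·4550+4550·66249 = 602865900
k=3:  x_3 = 66249·8777860001+212·4550·602865900 = 1163048894346249,  y_3 = 66249·602865900+4550·8777860001 = 79878526013650
k=4:  x_4 = 66249·1163048894346249+212·4550·79878526013650 = 154101652394311440001,  y_4 = 66249·79878526013650+4550·1163048894346249 = 10583744939153731800
k=5:  x_5 = 66249·154101652394311440001+212·4550·10583744939153731800 = 20418160737778428282906249,  y_5 = 66249·10583744939153731800+4550·154101652394311440001 = 1402325036868112630022750

66249 4550
8777860001 602865900
1163048894346249 79878526013650
154101652394311440001 10583744939153731800
20418160737778428282906249 1402325036868112630022750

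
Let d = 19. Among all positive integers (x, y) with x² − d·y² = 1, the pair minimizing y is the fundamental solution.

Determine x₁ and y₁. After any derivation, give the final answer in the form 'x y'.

170 39

d=19: √d = [4; 2,1,3,1,2,8] (ℓ=6, even), read p_5/q_5
i=0: a=4 ⇒ p=4, q=1
…
i=2: a=1 ⇒ p=13, q=3
…
i=4: a=1 ⇒ p=61, q=14
i=5: a=2 ⇒ p=170, q=39
(x₁, y₁) = (170, 39);  170² − 19·39² = 1 ✓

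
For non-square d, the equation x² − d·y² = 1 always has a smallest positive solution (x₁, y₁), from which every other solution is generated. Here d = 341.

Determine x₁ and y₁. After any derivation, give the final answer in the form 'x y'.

√341 = [18; 2,6,1,8,2,…,6,2,36, …], period ℓ=14 (even) → k=13
k=0  a_k=18  p_k/q_k = 18/1
k=1  a_k=2  p_k/q_k = 37/2
k=2  a_k=6  p_k/q_k = 240/13
k=3  a_k=1  p_k/q_k = 277/15
…
k=5  a_k=2  p_k/q_k = 5189/281
k=6  a_k=1  p_k/q_k = 7645/414
k=7  a_k=2  p_k/q_k = 20479/1109
…
k=9  a_k=2  p_k/q_k = 76727/4155
k=10  a_k=8  p_k/q_k = 641940/34763
k=11  a_k=1  p_k/q_k = 718667/38918
k=12  a_k=6  p_k/q_k = 4953942/268271
k=13  a_k=2  p_k/q_k = 10626551/575460
→ (10626551, 575460).  Check: 10626551²=112923586155601, 341·575460²=112923586155600, difference 1.

10626551 575460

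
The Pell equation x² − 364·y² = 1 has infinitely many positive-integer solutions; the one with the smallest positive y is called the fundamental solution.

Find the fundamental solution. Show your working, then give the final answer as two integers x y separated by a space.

d=364: √d = [19; 12,1,2,3,1,8,1,3,2,1,12,38] (ℓ=12, even), read p_11/q_11
a_0=19:  p_0=19·1+0=19,  q_0=19·0+1=1
…
a_2=1:  p_2=1·229+19=248,  q_2=1·12+1=13
a_3=2:  p_3=2·248+229=725,  q_3=2·13+12=38
…
a_5=1:  p_5=1·2423+725=3148,  q_5=1·127+38=165
a_6=8:  p_6=8·3148+2423=27607,  q_6=8·165+127=1447
a_7=1:  p_7=1·27607+3148=30755,  q_7=1·1447+165=1612
…
a_9=2:  p_9=2·119872+30755=270499,  q_9=2·6283+1612=14178
a_10=1:  p_10=1·270499+119872=390371,  q_10=1·14178+6283=20461
a_11=12:  p_11=12·390371+270499=4954951,  q_11=12·20461+14178=259710
→ (4954951, 259710).  Check: 4954951²=24551539412401, 364·259710²=24551539412400, difference 1.

4954951 259710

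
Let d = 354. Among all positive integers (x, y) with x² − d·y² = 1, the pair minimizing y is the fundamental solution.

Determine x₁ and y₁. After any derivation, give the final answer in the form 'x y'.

d=354: √d = [18; 1,4,2,2,18,2,2,4,1,36] (ℓ=10, even), read p_9/q_9
i=0: a=18 ⇒ p=18, q=1
i=1: a=1 ⇒ p=19, q=1
i=2: a=4 ⇒ p=94, q=5
i=3: a=2 ⇒ p=207, q=11
i=4: a=2 ⇒ p=508, q=27
i=5: a=18 ⇒ p=9351, q=497
i=6: a=2 ⇒ p=19210, q=1021
i=7: a=2 ⇒ p=47771, q=2539
i=8: a=4 ⇒ p=210294, q=11177
i=9: a=1 ⇒ p=258065, q=13716
→ (258065, 13716).  Check: 258065²=66597544225, 354·13716²=66597544224, difference 1.

258065 13716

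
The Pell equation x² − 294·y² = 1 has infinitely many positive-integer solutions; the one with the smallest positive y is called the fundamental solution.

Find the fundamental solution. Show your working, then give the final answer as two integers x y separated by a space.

√294 = [17; 6,1,4,1,6,34, …], period ℓ=6 (even) → k=5
k=0  a_k=17  p_k/q_k = 17/1
…
k=3  a_k=4  p_k/q_k = 583/34
k=4  a_k=1  p_k/q_k = 703/41
k=5  a_k=6  p_k/q_k = 4801/280
→ (4801, 280).  Check: 4801²=23049601, 294·280²=23049600, difference 1.

4801 280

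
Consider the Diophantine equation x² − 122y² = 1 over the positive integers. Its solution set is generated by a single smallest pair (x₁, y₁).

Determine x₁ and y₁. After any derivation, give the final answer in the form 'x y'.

√122 = [11; 22, …], period ℓ=1 (odd) → k=1
a_0=11:  p_0=11·1+0=11,  q_0=11·0+1=1
a_1=22:  p_1=22·11+1=243,  q_1=22·1+0=22
(x₁, y₁) = (243, 22);  243² − 122·22² = 1 ✓

243 22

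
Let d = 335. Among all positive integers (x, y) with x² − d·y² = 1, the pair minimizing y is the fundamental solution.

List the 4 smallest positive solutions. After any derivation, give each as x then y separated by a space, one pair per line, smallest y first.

604 33
729631 39864
881393644 48155679
1064722792321 58172020368

√335 → a₀=18, period (3,3,3,36); ℓ=4 even so k=3
k=0  a_k=18  p_k/q_k = 18/1
…
k=2  a_k=3  p_k/q_k = 183/10
k=3  a_k=3  p_k/q_k = 604/33
→ (604, 33).  Check: 604²=364816, 335·33²=364815, difference 1.
(604+33√335)^2 = 729631 + 39864√335
(604+33√335)^3 = 881393644 + 48155679√335
(604+33√335)^4 = 1064722792321 + 58172020368√335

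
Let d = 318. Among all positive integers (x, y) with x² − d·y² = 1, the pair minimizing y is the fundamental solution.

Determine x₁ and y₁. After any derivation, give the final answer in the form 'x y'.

√318 = [17; 1,4,1,34, …], period ℓ=4 (even) → k=3
a_0=17:  p_0=17·1+0=17,  q_0=17·0+1=1
a_1=1:  p_1=1·17+1=18,  q_1=1·1+0=1
a_2=4:  p_2=4·18+17=89,  q_2=4·1+1=5
a_3=1:  p_3=1·89+18=107,  q_3=1·5+1=6
→ (107, 6).  Check: 107²=11449, 318·6²=11448, difference 1.

107 6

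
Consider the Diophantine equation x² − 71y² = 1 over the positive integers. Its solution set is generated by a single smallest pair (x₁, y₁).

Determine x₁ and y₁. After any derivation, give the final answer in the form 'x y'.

3480 413

[8; 2,2,1,7,1,2,2,16] for √71; ℓ=8 ⇒ convergent index 7
i=0: a=8 ⇒ p=8, q=1
…
i=2: a=2 ⇒ p=42, q=5
i=3: a=1 ⇒ p=59, q=7
i=4: a=7 ⇒ p=455, q=54
i=5: a=1 ⇒ p=514, q=61
i=6: a=2 ⇒ p=1483, q=176
i=7: a=2 ⇒ p=3480, q=413
fundamental: x₁=3480, y₁=413  (since 12110400 − 71·170569 = 1)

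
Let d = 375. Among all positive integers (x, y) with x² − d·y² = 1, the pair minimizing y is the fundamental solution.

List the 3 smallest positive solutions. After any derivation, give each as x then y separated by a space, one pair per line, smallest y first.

15124 781
457470751 23623688
13837575261124 714569313843

√375 → a₀=19, period (2,1,2,1,5,1,2,1,2,38); ℓ=10 even so k=9
a_0=19:  p_0=19·1+0=19,  q_0=19·0+1=1
…
a_4=1:  p_4=1·155+58=213,  q_4=1·8+3=11
a_5=5:  p_5=5·213+155=1220,  q_5=5·11+8=63
a_6=1:  p_6=1·1220+213=1433,  q_6=1·63+11=74
…
a_8=1:  p_8=1·4086+1433=5519,  q_8=1·211+74=285
a_9=2:  p_9=2·5519+4086=15124,  q_9=2·285+211=781
(x₁, y₁) = (15124, 781);  15124² − 375·781² = 1 ✓
n=2: (15124,781)∘(15124,781) = (15124·15124+375·781·781, 15124·781+781·15124) = (457470751,23623688)
n=3: (457470751,23623688)∘(15124,781) = (15124·457470751+375·781·23623688, 15124·23623688+781·457470751) = (13837575261124,714569313843)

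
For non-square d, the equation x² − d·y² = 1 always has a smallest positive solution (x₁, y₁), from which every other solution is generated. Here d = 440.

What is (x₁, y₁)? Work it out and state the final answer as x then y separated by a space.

√440 = [20; 1,40, …], period ℓ=2 (even) → k=1
i=0: a=20 ⇒ p=20, q=1
i=1: a=1 ⇒ p=21, q=1
(x₁, y₁) = (21, 1);  21² − 440·1² = 1 ✓

21 1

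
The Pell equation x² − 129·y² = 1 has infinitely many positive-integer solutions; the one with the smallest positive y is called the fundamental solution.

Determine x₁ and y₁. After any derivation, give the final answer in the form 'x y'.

√129 = [11; 2,1,3,1,6,1,3,1,2,22, …], period ℓ=10 (even) → k=9
a_0=11:  p_0=11·1+0=11,  q_0=11·0+1=1
a_1=2:  p_1=2·11+1=23,  q_1=2·1+0=2
…
a_3=3:  p_3=3·34+23=125,  q_3=3·3+2=11
a_4=1:  p_4=1·125+34=159,  q_4=1·11+3=14
…
a_6=1:  p_6=1·1079+159=1238,  q_6=1·95+14=109
a_7=3:  p_7=3·1238+1079=4793,  q_7=3·109+95=422
a_8=1:  p_8=1·4793+1238=6031,  q_8=1·422+109=531
a_9=2:  p_9=2·6031+4793=16855,  q_9=2·531+422=1484
→ (16855, 1484).  Check: 16855²=284091025, 129·1484²=284091024, difference 1.

16855 1484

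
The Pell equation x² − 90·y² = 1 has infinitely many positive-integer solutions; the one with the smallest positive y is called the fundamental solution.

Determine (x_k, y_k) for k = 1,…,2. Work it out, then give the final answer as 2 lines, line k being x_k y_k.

19 2
721 76

d=90: √d = [9; 2,18] (ℓ=2, even), read p_1/q_1
k=0  a_k=9  p_k/q_k = 9/1
k=1  a_k=2  p_k/q_k = 19/2
fundamental: x₁=19, y₁=2  (since 361 − 90·4 = 1)
(x_2, y_2) = (19·19 + 90·2·2, 19·2 + 2·19) = (721, 76)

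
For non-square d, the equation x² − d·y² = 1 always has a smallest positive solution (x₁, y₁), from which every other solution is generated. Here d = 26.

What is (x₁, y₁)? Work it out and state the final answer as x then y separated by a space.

51 10

[5; 10] for √26; ℓ=1 ⇒ convergent index 1
k=0  a_k=5  p_k/q_k = 5/1
k=1  a_k=10  p_k/q_k = 51/10
fundamental: x₁=51, y₁=10  (since 2601 − 26·100 = 1)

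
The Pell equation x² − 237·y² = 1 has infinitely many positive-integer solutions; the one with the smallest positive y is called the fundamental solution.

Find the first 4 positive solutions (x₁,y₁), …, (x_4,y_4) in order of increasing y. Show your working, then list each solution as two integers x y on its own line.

d=237: √d = [15; 2,1,1,7,10,7,1,1,2,30] (ℓ=10, even), read p_9/q_9
a_0=15:  p_0=15·1+0=15,  q_0=15·0+1=1
a_1=2:  p_1=2·15+1=31,  q_1=2·1+0=2
a_2=1:  p_2=1·31+15=46,  q_2=1·2+1=3
…
a_4=7:  p_4=7·77+46=585,  q_4=7·5+3=38
a_5=10:  p_5=10·585+77=5927,  q_5=10·38+5=385
…
a_7=1:  p_7=1·42074+5927=48001,  q_7=1·2733+385=3118
a_8=1:  p_8=1·48001+42074=90075,  q_8=1·3118+2733=5851
a_9=2:  p_9=2·90075+48001=228151,  q_9=2·5851+3118=14820
→ (228151, 14820).  Check: 228151²=52052878801, 237·14820²=52052878800, difference 1.
(228151+14820√237)^2 = 104105757601 + 6762395640√237
(228151+14820√237)^3 = 47503665404623351 + 3085694655308460√237
(228151+14820√237)^4 = 21676017531356338550401 + 1408008642599798519280√237

228151 14820
104105757601 6762395640
47503665404623351 3085694655308460
21676017531356338550401 1408008642599798519280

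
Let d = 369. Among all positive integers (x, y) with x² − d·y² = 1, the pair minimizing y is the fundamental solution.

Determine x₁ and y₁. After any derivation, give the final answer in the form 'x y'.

√369 = [19; 4,1,3,2,7,4,7,2,3,1,4,38, …], period ℓ=12 (even) → k=11
i=0: a=19 ⇒ p=19, q=1
…
i=5: a=7 ⇒ p=6147, q=320
…
i=7: a=7 ⇒ p=184045, q=9581
i=8: a=2 ⇒ p=393504, q=20485
i=9: a=3 ⇒ p=1364557, q=71036
i=10: a=1 ⇒ p=1758061, q=91521
i=11: a=4 ⇒ p=8396801, q=437120
→ (8396801, 437120).  Check: 8396801²=70506267033601, 369·437120²=70506267033600, difference 1.

8396801 437120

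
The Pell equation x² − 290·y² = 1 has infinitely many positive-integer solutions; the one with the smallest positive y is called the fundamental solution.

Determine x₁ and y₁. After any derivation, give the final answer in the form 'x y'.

√290 = [17; 34, …], period ℓ=1 (odd) → k=1
i=0: a=17 ⇒ p=17, q=1
i=1: a=34 ⇒ p=579, q=34
→ (579, 34).  Check: 579²=335241, 290·34²=335240, difference 1.

579 34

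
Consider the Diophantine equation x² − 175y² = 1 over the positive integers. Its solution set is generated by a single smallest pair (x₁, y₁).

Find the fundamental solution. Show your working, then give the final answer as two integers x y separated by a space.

2024 153

√175 = [13; 4,2,1,2,4,26, …], period ℓ=6 (even) → k=5
i=0: a=13 ⇒ p=13, q=1
i=1: a=4 ⇒ p=53, q=4
i=2: a=2 ⇒ p=119, q=9
…
i=4: a=2 ⇒ p=463, q=35
i=5: a=4 ⇒ p=2024, q=153
fundamental: x₁=2024, y₁=153  (since 4096576 − 175·23409 = 1)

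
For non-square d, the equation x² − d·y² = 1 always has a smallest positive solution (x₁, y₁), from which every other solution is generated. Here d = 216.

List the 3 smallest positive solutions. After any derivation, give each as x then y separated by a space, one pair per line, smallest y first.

√216 = [14; 1,2,3,2,1,28, …], period ℓ=6 (even) → k=5
a_0=14:  p_0=14·1+0=14,  q_0=14·0+1=1
a_1=1:  p_1=1·14+1=15,  q_1=1·1+0=1
a_2=2:  p_2=2·15+14=44,  q_2=2·1+1=3
a_3=3:  p_3=3·44+15=147,  q_3=3·3+1=10
a_4=2:  p_4=2·147+44=338,  q_4=2·10+3=23
a_5=1:  p_5=1·338+147=485,  q_5=1·23+10=33
fundamental: x₁=485, y₁=33  (since 235225 − 216·1089 = 1)
n=2: (485,33)∘(485,33) = (485·485+216·33·33, 485·33+33·485) = (470449,32010)
n=3: (470449,32010)∘(485,33) = (485·470449+216·33·32010, 485·32010+33·470449) = (456335045,31049667)

485 33
470449 32010
456335045 31049667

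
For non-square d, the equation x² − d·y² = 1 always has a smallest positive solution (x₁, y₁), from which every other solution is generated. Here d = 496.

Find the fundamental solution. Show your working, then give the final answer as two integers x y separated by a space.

d=496: √d = [22; 3,1,2,4,1,…,1,3,44] (ℓ=16, even), read p_15/q_15
i=0: a=22 ⇒ p=22, q=1
…
i=3: a=2 ⇒ p=245, q=11
…
i=5: a=1 ⇒ p=1314, q=59
…
i=8: a=2 ⇒ p=14543, q=653
…
i=12: a=4 ⇒ p=389209, q=17476
…
i=14: a=1 ⇒ p=1252502, q=56239
i=15: a=3 ⇒ p=4620799, q=207480
(x₁, y₁) = (4620799, 207480);  4620799² − 496·207480² = 1 ✓

4620799 207480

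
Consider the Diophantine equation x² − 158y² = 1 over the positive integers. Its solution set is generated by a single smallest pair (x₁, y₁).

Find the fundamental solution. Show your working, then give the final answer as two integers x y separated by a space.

7743 616

[12; 1,1,3,12,3,1,1,24] for √158; ℓ=8 ⇒ convergent index 7
i=0: a=12 ⇒ p=12, q=1
i=1: a=1 ⇒ p=13, q=1
…
i=5: a=3 ⇒ p=3331, q=265
i=6: a=1 ⇒ p=4412, q=351
i=7: a=1 ⇒ p=7743, q=616
(x₁, y₁) = (7743, 616);  7743² − 158·616² = 1 ✓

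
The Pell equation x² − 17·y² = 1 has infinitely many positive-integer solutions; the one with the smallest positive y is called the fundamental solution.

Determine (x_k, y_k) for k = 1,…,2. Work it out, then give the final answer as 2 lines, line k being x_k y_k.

33 8
2177 528

[4; 8] for √17; ℓ=1 ⇒ convergent index 1
k=0  a_k=4  p_k/q_k = 4/1
k=1  a_k=8  p_k/q_k = 33/8
(x₁, y₁) = (33, 8);  33² − 17·8² = 1 ✓
(33+8√17)^2 = 2177 + 528√17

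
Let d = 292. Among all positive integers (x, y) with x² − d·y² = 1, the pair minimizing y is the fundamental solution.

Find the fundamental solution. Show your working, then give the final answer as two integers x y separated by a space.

2281249 133500

√292 = [17; 11,2,1,3,8,3,1,2,11,34, …], period ℓ=10 (even) → k=9
step 0: (17, 1)  from 17·(1,0) + (0,1)
step 1: (188, 11)  from 11·(17,1) + (1,0)
…
step 3: (581, 34)  from 1·(393,23) + (188,11)
…
step 8: (200767, 11749)  from 2·(72812,4261) + (55143,3227)
step 9: (2281249, 133500)  from 11·(200767,11749) + (72812,4261)
→ (2281249, 133500).  Check: 2281249²=5204097000001, 292·133500²=5204097000000, difference 1.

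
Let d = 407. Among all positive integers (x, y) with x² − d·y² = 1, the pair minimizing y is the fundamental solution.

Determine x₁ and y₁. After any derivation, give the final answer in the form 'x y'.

√407 → a₀=20, period (5,1,2,1,5,40); ℓ=6 even so k=5
k=0  a_k=20  p_k/q_k = 20/1
…
k=4  a_k=1  p_k/q_k = 464/23
k=5  a_k=5  p_k/q_k = 2663/132
→ (2663, 132).  Check: 2663²=7091569, 407·132²=7091568, difference 1.

2663 132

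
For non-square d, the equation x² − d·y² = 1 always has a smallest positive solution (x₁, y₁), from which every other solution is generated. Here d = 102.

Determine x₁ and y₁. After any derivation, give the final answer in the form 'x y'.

101 10

[10; 10,20] for √102; ℓ=2 ⇒ convergent index 1
i=0: a=10 ⇒ p=10, q=1
i=1: a=10 ⇒ p=101, q=10
→ (101, 10).  Check: 101²=10201, 102·10²=10200, difference 1.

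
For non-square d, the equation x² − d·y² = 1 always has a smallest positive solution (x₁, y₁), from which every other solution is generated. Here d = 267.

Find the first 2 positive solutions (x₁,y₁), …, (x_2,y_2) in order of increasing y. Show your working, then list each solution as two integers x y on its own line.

√267 → a₀=16, period (2,1,15,1,2,32); ℓ=6 even so k=5
a_0=16:  p_0=16·1+0=16,  q_0=16·0+1=1
…
a_4=1:  p_4=1·768+49=817,  q_4=1·47+3=50
a_5=2:  p_5=2·817+768=2402,  q_5=2·50+47=147
→ (2402, 147).  Check: 2402²=5769604, 267·147²=5769603, difference 1.
k=2:  x_2 = 2402·2402+267·147·147 = 11539207,  y_2 = 2402·147+147·2402 = 706188

2402 147
11539207 706188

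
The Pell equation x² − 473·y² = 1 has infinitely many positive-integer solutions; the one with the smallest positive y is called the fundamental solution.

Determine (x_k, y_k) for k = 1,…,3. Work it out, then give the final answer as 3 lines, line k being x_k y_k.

87 4
15137 696
2633751 121100

√473 = [21; 1,2,1,42, …], period ℓ=4 (even) → k=3
a_0=21:  p_0=21·1+0=21,  q_0=21·0+1=1
…
a_2=2:  p_2=2·22+21=65,  q_2=2·1+1=3
a_3=1:  p_3=1·65+22=87,  q_3=1·3+1=4
(x₁, y₁) = (87, 4);  87² − 473·4² = 1 ✓
n=2: (87,4)∘(87,4) = (87·87+473·4·4, 87·4+4·87) = (15137,696)
n=3: (15137,696)∘(87,4) = (87·15137+473·4·696, 87·696+4·15137) = (2633751,121100)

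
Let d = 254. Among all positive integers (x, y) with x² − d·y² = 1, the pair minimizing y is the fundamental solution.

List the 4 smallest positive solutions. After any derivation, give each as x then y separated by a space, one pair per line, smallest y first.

255 16
130049 8160
66324735 4161584
33825484801 2122399680

√254 = [15; 1,14,1,30, …], period ℓ=4 (even) → k=3
a_0=15:  p_0=15·1+0=15,  q_0=15·0+1=1
…
a_2=14:  p_2=14·16+15=239,  q_2=14·1+1=15
a_3=1:  p_3=1·239+16=255,  q_3=1·15+1=16
(x₁, y₁) = (255, 16);  255² − 254·16² = 1 ✓
k=2:  x_2 = 255·255+254·16·16 = 130049,  y_2 = 255·16+16·255 = 8160
k=3:  x_3 = 255·130049+254·16·8160 = 66324735,  y_3 = 255·8160+16·130049 = 4161584
k=4:  x_4 = 255·66324735+254·16·4161584 = 33825484801,  y_4 = 255·4161584+16·66324735 = 2122399680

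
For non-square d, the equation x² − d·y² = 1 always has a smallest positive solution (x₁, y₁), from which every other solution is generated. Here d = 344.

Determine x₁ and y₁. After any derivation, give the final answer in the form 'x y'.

d=344: √d = [18; 1,1,4,1,3,1,4,1,1,36] (ℓ=10, even), read p_9/q_9
k=0  a_k=18  p_k/q_k = 18/1
…
k=2  a_k=1  p_k/q_k = 37/2
k=3  a_k=4  p_k/q_k = 167/9
k=4  a_k=1  p_k/q_k = 204/11
k=5  a_k=3  p_k/q_k = 779/42
…
k=7  a_k=4  p_k/q_k = 4711/254
k=8  a_k=1  p_k/q_k = 5694/307
k=9  a_k=1  p_k/q_k = 10405/561
(x₁, y₁) = (10405, 561);  10405² − 344·561² = 1 ✓

10405 561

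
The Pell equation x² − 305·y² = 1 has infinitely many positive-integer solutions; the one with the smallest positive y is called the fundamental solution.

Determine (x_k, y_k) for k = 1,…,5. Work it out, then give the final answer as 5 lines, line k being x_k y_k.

489 28
478241 27384
467719209 26781524
457428908161 26192303088
447365004462249 25616045638540

√305 → a₀=17, period (2,6,2,34); ℓ=4 even so k=3
i=0: a=17 ⇒ p=17, q=1
…
i=2: a=6 ⇒ p=227, q=13
i=3: a=2 ⇒ p=489, q=28
→ (489, 28).  Check: 489²=239121, 305·28²=239120, difference 1.
(x_2, y_2) = (489·489 + 305·28·28, 489·28 + 28·489) = (478241, 27384)
(x_3, y_3) = (489·478241 + 305·28·27384, 489·27384 + 28·478241) = (467719209, 26781524)
(x_4, y_4) = (489·467719209 + 305·28·26781524, 489·26781524 + 28·467719209) = (457428908161, 26192303088)
(x_5, y_5) = (489·457428908161 + 305·28·26192303088, 489·26192303088 + 28·457428908161) = (447365004462249, 25616045638540)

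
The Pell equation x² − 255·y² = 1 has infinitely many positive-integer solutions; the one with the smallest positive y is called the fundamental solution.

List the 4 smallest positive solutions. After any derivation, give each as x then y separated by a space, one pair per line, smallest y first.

[15; 1,30] for √255; ℓ=2 ⇒ convergent index 1
k=0  a_k=15  p_k/q_k = 15/1
k=1  a_k=1  p_k/q_k = 16/1
fundamental: x₁=16, y₁=1  (since 256 − 255·1 = 1)
(16+1√255)^2 = 511 + 32√255
(16+1√255)^3 = 16336 + 1023√255
(16+1√255)^4 = 522241 + 32704√255

16 1
511 32
16336 1023
522241 32704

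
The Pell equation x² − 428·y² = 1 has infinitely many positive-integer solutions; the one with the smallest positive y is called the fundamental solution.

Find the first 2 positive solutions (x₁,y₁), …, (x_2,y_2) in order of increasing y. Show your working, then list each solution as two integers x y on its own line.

1850887 89466
6851565373537 331182912684

d=428: √d = [20; 1,2,4,1,5,10,5,1,4,2,1,40] (ℓ=12, even), read p_11/q_11
a_0=20:  p_0=20·1+0=20,  q_0=20·0+1=1
a_1=1:  p_1=1·20+1=21,  q_1=1·1+0=1
…
a_3=4:  p_3=4·62+21=269,  q_3=4·3+1=13
…
a_8=1:  p_8=1·99779+19571=119350,  q_8=1·4823+946=5769
a_9=4:  p_9=4·119350+99779=577179,  q_9=4·5769+4823=27899
a_10=2:  p_10=2·577179+119350=1273708,  q_10=2·27899+5769=61567
a_11=1:  p_11=1·1273708+577179=1850887,  q_11=1·61567+27899=89466
→ (1850887, 89466).  Check: 1850887²=3425782686769, 428·89466²=3425782686768, difference 1.
(x_2, y_2) = (1850887·1850887 + 428·89466·89466, 1850887·89466 + 89466·1850887) = (6851565373537, 331182912684)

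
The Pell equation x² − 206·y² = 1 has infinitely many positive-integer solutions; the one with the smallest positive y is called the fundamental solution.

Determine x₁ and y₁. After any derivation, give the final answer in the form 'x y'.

59535 4148

√206 → a₀=14, period (2,1,5,14,5,1,2,28); ℓ=8 even so k=7
step 0: (14, 1)  from 14·(1,0) + (0,1)
…
step 3: (244, 17)  from 5·(43,3) + (29,2)
…
step 6: (20998, 1463)  from 1·(17539,1222) + (3459,241)
step 7: (59535, 4148)  from 2·(20998,1463) + (17539,1222)
fundamental: x₁=59535, y₁=4148  (since 3544416225 − 206·17205904 = 1)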